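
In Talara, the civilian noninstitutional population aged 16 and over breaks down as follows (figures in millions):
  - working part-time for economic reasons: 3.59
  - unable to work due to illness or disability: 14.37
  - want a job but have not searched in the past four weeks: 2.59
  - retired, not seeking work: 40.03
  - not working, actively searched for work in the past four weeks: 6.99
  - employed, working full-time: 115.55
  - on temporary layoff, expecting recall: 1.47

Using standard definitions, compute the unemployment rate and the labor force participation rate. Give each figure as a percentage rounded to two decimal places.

Employed = 3.59 + 115.55 = 119.14 million (anyone who worked, including part-time for economic reasons, counts as employed).
Unemployed = 6.99 + 1.47 = 8.46 million (jobless and actively searching, or on temporary layoff).
Labor force = 119.14 + 8.46 = 127.60 million.
Not in labor force = 14.37 + 2.59 + 40.03 = 56.99 million (those not working and not actively searching are outside the labor force — including those who want a job but have given up searching).
Civilian working-age population = 127.60 + 56.99 = 184.59 million.
Unemployment rate = 8.46 / 127.60 = 6.63%.
Labor force participation rate = 127.60 / 184.59 = 69.13%.

Unemployment rate ≈ 6.63%; labor force participation rate ≈ 69.13%.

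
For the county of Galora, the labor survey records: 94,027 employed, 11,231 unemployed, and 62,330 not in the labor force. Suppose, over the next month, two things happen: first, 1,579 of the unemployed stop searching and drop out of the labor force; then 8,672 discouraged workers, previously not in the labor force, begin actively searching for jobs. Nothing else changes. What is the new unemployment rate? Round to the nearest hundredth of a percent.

Initially, labor force = 94,027 + 11,231 = 105,258, so u = 11,231/105,258 = 10.67%.
After the first change, unemployed and labor force both fall by 1,579 → E = 94,027, U = 9,652, labor force = 103,679.
After the second change, unemployed and labor force both rise by 8,672 → E = 94,027, U = 18,324, labor force = 112,351.
New unemployment rate = 18,324 / 112,351 = 16.31%.

New unemployment rate ≈ 16.31%.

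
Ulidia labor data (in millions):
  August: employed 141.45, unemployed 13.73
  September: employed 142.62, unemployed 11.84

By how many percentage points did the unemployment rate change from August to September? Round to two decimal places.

August: labor force = 141.45 + 13.73 = 155.18; u = 13.73/155.18 = 8.85%.
September: labor force = 142.62 + 11.84 = 154.46; u = 11.84/154.46 = 7.67%.
Change = 7.67% − 8.85% = −1.18 pp.

The unemployment rate changed by −1.18 percentage points.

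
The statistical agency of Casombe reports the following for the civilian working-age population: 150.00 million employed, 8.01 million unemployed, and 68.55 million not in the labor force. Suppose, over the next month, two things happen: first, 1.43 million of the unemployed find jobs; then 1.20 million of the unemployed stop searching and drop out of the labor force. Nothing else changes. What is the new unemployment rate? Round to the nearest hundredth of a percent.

Initially, labor force = 150.00 + 8.01 = 158.01 million, so u = 8.01/158.01 = 5.07%.
After the first change, unemployed falls and employed rises by 1.43; labor force unchanged → E = 151.43, U = 6.58, labor force = 158.01 million.
After the second change, unemployed and labor force both fall by 1.20 → E = 151.43, U = 5.38, labor force = 156.81 million.
New unemployment rate = 5.38 / 156.81 = 3.43%.

New unemployment rate ≈ 3.43%.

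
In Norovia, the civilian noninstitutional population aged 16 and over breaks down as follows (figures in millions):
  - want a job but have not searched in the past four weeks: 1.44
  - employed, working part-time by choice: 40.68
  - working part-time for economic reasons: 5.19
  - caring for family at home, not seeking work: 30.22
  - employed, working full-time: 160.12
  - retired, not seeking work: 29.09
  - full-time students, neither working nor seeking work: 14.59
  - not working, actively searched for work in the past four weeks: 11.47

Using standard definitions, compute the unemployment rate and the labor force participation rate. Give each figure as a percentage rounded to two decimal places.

Employed = 40.68 + 5.19 + 160.12 = 205.99 million (anyone who worked, including part-time for economic reasons, counts as employed).
Unemployed = 11.47 million.
Labor force = 205.99 + 11.47 = 217.46 million.
Not in labor force = 1.44 + 30.22 + 29.09 + 14.59 = 75.34 million (those not working and not actively searching are outside the labor force — including those who want a job but have given up searching).
Civilian working-age population = 217.46 + 75.34 = 292.80 million.
Unemployment rate = 11.47 / 217.46 = 5.27%.
Labor force participation rate = 217.46 / 292.80 = 74.27%.

Unemployment rate ≈ 5.27%; labor force participation rate ≈ 74.27%.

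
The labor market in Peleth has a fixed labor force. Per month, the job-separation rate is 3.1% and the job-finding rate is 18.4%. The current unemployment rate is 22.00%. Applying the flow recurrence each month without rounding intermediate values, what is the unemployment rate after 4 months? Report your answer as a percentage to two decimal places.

With a fixed labor force, u_{t+1} = u_t + s·(1−u_t) − f·u_t = u_t·(1−s−f) + s.
Here 1−s−f = 0.785 and s = 0.031.
u_1 = 0.220000 × 0.785 + 0.031 = 0.203700.
u_2 = 0.203700 × 0.785 + 0.031 = 0.190905.
u_3 = 0.190905 × 0.785 + 0.031 = 0.180860.
u_4 = 0.180860 × 0.785 + 0.031 = 0.172975.

Unemployment rate after four months ≈ 17.30%.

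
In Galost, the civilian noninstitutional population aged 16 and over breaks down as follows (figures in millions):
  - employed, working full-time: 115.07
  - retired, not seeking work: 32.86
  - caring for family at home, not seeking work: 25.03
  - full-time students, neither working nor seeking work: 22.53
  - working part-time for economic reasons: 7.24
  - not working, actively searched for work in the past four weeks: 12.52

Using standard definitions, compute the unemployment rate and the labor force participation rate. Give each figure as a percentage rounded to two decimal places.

Unemployment rate ≈ 9.29%; labor force participation rate ≈ 62.64%.

Employed = 115.07 + 7.24 = 122.31 million (anyone who worked, including part-time for economic reasons, counts as employed).
Unemployed = 12.52 million.
Labor force = 122.31 + 12.52 = 134.83 million.
Not in labor force = 32.86 + 25.03 + 22.53 = 80.42 million (those not working and not actively searching are outside the labor force).
Civilian working-age population = 134.83 + 80.42 = 215.25 million.
Unemployment rate = 12.52 / 134.83 = 9.29%.
Labor force participation rate = 134.83 / 215.25 = 62.64%.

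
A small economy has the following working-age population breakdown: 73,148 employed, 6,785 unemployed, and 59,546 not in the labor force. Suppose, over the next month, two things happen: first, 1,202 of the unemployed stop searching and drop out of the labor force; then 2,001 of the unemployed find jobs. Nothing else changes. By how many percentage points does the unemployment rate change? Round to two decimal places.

Initially, labor force = 73,148 + 6,785 = 79,933, so u = 6,785/79,933 = 8.49%.
After the first change, unemployed and labor force both fall by 1,202 → E = 73,148, U = 5,583, labor force = 78,731.
After the second change, unemployed falls and employed rises by 2,001; labor force unchanged → E = 75,149, U = 3,582, labor force = 78,731.
New unemployment rate = 3,582 / 78,731 = 4.55%.
Change = 4.55% − 8.49% = −3.94 percentage points.

The unemployment rate changes by −3.94 percentage points.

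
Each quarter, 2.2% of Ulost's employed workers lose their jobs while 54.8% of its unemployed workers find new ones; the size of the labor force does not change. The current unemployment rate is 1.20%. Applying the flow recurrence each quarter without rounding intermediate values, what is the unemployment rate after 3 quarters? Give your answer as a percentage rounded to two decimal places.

With a fixed labor force, u_{t+1} = u_t + s·(1−u_t) − f·u_t = u_t·(1−s−f) + s.
Here 1−s−f = 0.430 and s = 0.022.
u_1 = 0.012000 × 0.430 + 0.022 = 0.027160.
u_2 = 0.027160 × 0.430 + 0.022 = 0.033679.
u_3 = 0.033679 × 0.430 + 0.022 = 0.036482.

Unemployment rate after three quarters ≈ 3.65%.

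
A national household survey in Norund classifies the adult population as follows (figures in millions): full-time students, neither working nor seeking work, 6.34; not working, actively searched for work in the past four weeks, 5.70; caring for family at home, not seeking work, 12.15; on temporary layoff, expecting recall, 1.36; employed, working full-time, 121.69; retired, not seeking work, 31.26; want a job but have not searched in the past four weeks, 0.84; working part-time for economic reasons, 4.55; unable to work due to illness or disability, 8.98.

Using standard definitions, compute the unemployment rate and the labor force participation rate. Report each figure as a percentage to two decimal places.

Unemployment rate ≈ 5.30%; labor force participation rate ≈ 69.11%.

Employed = 121.69 + 4.55 = 126.24 million (anyone who worked, including part-time for economic reasons, counts as employed).
Unemployed = 5.70 + 1.36 = 7.06 million (jobless and actively searching, or on temporary layoff).
Labor force = 126.24 + 7.06 = 133.30 million.
Not in labor force = 6.34 + 12.15 + 31.26 + 0.84 + 8.98 = 59.57 million (those not working and not actively searching are outside the labor force — including those who want a job but have given up searching).
Civilian working-age population = 133.30 + 59.57 = 192.87 million.
Unemployment rate = 7.06 / 133.30 = 5.30%.
Labor force participation rate = 133.30 / 192.87 = 69.11%.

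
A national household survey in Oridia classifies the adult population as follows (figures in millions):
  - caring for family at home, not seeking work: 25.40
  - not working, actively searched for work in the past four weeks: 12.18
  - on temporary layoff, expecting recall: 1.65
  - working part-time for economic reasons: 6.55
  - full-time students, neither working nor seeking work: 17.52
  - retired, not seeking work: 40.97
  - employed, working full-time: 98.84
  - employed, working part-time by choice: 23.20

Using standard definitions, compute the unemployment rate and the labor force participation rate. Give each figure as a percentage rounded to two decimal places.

Unemployment rate ≈ 9.71%; labor force participation rate ≈ 62.93%.

Employed = 6.55 + 98.84 + 23.20 = 128.59 million (anyone who worked, including part-time for economic reasons, counts as employed).
Unemployed = 12.18 + 1.65 = 13.83 million (jobless and actively searching, or on temporary layoff).
Labor force = 128.59 + 13.83 = 142.42 million.
Not in labor force = 25.40 + 17.52 + 40.97 = 83.89 million (those not working and not actively searching are outside the labor force).
Civilian working-age population = 142.42 + 83.89 = 226.31 million.
Unemployment rate = 13.83 / 142.42 = 9.71%.
Labor force participation rate = 142.42 / 226.31 = 62.93%.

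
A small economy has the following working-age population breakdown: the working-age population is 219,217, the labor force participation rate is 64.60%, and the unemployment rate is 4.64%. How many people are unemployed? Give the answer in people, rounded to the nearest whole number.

About 6,571 are unemployed.

Labor force = 0.6460 × 219,217 = 141,614.
Unemployed = 0.0464 × 141,614 ≈ 6,571.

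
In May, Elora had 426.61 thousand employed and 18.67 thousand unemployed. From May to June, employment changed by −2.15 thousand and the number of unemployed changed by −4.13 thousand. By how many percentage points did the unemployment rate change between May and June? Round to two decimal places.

The unemployment rate changed by −0.88 percentage points.

May: labor force = 426.61 + 18.67 = 445.28; u = 18.67/445.28 = 4.19%.
June: labor force = 424.46 + 14.54 = 439.00; u = 14.54/439.00 = 3.31%.
Change = 3.31% − 4.19% = −0.88 pp.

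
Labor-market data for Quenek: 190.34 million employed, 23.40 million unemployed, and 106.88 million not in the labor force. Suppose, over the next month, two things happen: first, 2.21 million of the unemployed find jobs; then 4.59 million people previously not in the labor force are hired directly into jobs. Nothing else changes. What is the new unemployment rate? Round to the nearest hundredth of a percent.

New unemployment rate ≈ 9.71%.

Initially, labor force = 190.34 + 23.40 = 213.74 million, so u = 23.40/213.74 = 10.95%.
After the first change, unemployed falls and employed rises by 2.21; labor force unchanged → E = 192.55, U = 21.19, labor force = 213.74 million.
After the second change, employed and labor force both rise by 4.59; unemployed unchanged → E = 197.14, U = 21.19, labor force = 218.33 million.
New unemployment rate = 21.19 / 218.33 = 9.71%.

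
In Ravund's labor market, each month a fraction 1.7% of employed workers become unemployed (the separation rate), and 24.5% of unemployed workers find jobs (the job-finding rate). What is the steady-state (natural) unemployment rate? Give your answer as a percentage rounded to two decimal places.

At steady state the flows balance: s·E = f·U, so U/(E+U) = s/(s+f).
u* = 1.7 / (1.7 + 24.5) = 1.7 / 26.20 = 6.49%.

Steady-state unemployment rate ≈ 6.49%.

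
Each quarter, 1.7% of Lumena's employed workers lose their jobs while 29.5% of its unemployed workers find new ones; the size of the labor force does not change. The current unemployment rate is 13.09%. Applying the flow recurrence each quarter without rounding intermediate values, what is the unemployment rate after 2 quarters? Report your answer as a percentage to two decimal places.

With a fixed labor force, u_{t+1} = u_t + s·(1−u_t) − f·u_t = u_t·(1−s−f) + s.
Here 1−s−f = 0.688 and s = 0.017.
u_1 = 0.130900 × 0.688 + 0.017 = 0.107059.
u_2 = 0.107059 × 0.688 + 0.017 = 0.090657.

Unemployment rate after two quarters ≈ 9.07%.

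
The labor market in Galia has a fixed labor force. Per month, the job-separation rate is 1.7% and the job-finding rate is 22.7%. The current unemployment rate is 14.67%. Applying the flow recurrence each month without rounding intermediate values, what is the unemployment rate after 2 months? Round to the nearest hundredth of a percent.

Unemployment rate after two months ≈ 11.37%.

With a fixed labor force, u_{t+1} = u_t + s·(1−u_t) − f·u_t = u_t·(1−s−f) + s.
Here 1−s−f = 0.756 and s = 0.017.
u_1 = 0.146700 × 0.756 + 0.017 = 0.127905.
u_2 = 0.127905 × 0.756 + 0.017 = 0.113696.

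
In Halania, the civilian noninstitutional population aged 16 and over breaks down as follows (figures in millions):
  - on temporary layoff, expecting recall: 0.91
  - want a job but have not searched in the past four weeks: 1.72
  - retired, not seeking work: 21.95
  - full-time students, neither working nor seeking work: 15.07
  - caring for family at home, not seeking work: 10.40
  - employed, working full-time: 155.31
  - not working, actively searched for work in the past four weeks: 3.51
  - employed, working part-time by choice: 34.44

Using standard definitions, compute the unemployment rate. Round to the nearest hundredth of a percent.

Employed = 155.31 + 34.44 = 189.75 million.
Unemployed = 0.91 + 3.51 = 4.42 million (jobless and actively searching, or on temporary layoff).
Labor force = 189.75 + 4.42 = 194.17 million.
Unemployment rate = 4.42 / 194.17 = 2.28%.

Unemployment rate ≈ 2.28%.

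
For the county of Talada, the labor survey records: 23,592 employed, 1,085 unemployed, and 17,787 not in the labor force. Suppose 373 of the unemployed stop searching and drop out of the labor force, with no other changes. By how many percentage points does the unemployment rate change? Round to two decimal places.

The unemployment rate changes by −1.47 percentage points.

Initially, labor force = 23,592 + 1,085 = 24,677, so u = 1,085/24,677 = 4.40%.
After the change, unemployed and labor force both fall by 373 → E = 23,592, U = 712, labor force = 24,304.
New unemployment rate = 712 / 24,304 = 2.93%.
Change = 2.93% − 4.40% = −1.47 percentage points.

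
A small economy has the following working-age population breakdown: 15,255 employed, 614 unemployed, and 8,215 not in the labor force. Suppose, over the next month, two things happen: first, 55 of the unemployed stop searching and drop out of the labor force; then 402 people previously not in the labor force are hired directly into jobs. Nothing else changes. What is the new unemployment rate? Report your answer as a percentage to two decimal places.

New unemployment rate ≈ 3.45%.

Initially, labor force = 15,255 + 614 = 15,869, so u = 614/15,869 = 3.87%.
After the first change, unemployed and labor force both fall by 55 → E = 15,255, U = 559, labor force = 15,814.
After the second change, employed and labor force both rise by 402; unemployed unchanged → E = 15,657, U = 559, labor force = 16,216.
New unemployment rate = 559 / 16,216 = 3.45%.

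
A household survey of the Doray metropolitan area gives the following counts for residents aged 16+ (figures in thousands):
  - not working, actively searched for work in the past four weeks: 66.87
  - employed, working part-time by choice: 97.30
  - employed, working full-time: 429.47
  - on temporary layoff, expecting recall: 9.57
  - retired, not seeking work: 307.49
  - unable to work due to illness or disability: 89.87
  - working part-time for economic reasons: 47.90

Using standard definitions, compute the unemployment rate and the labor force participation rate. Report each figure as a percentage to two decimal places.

Employed = 97.30 + 429.47 + 47.90 = 574.67 thousand (anyone who worked, including part-time for economic reasons, counts as employed).
Unemployed = 66.87 + 9.57 = 76.44 thousand (jobless and actively searching, or on temporary layoff).
Labor force = 574.67 + 76.44 = 651.11 thousand.
Not in labor force = 307.49 + 89.87 = 397.36 thousand (those not working and not actively searching are outside the labor force).
Civilian working-age population = 651.11 + 397.36 = 1,048.47 thousand.
Unemployment rate = 76.44 / 651.11 = 11.74%.
Labor force participation rate = 651.11 / 1,048.47 = 62.10%.

Unemployment rate ≈ 11.74%; labor force participation rate ≈ 62.10%.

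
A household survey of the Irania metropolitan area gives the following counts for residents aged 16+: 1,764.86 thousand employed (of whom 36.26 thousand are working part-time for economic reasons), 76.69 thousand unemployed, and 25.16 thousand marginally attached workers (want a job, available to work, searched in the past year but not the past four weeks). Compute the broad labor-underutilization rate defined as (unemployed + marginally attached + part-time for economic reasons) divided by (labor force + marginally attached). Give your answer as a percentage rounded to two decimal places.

Broad underutilization rate ≈ 7.40%.

Labor force = 1,764.86 + 76.69 = 1,841.55 thousand.
Numerator = 76.69 + 25.16 + 36.26 = 138.11 thousand.
Denominator = 1,841.55 + 25.16 = 1,866.71 thousand.
Broad rate = 138.11 / 1,866.71 = 7.40%.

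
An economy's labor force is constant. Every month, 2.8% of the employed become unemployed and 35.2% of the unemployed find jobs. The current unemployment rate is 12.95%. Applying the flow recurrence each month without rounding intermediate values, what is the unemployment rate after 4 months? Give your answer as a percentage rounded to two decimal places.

Unemployment rate after four months ≈ 8.19%.

With a fixed labor force, u_{t+1} = u_t + s·(1−u_t) − f·u_t = u_t·(1−s−f) + s.
Here 1−s−f = 0.620 and s = 0.028.
u_1 = 0.129500 × 0.620 + 0.028 = 0.108290.
u_2 = 0.108290 × 0.620 + 0.028 = 0.095140.
u_3 = 0.095140 × 0.620 + 0.028 = 0.086987.
u_4 = 0.086987 × 0.620 + 0.028 = 0.081932.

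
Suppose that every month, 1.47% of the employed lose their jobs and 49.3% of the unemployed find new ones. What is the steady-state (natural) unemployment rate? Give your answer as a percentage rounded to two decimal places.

At steady state the flows balance: s·E = f·U, so U/(E+U) = s/(s+f).
u* = 1.47 / (1.47 + 49.3) = 1.47 / 50.77 = 2.90%.

Steady-state unemployment rate ≈ 2.90%.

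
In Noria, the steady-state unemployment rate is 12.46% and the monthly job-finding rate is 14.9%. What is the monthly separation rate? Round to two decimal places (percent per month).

Separation rate ≈ 2.12% per month.

From u* = s/(s+f): s = u·f/(1−u).
s = 0.1246 × 14.9 / (1 − 0.1246) = 1.8565 / 0.8754 ≈ 2.12% per month.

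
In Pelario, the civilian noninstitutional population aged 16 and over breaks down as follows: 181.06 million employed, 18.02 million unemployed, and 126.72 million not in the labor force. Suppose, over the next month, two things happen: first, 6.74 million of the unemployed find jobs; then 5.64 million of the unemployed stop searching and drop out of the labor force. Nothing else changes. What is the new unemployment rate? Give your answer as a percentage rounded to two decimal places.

New unemployment rate ≈ 2.92%.

Initially, labor force = 181.06 + 18.02 = 199.08 million, so u = 18.02/199.08 = 9.05%.
After the first change, unemployed falls and employed rises by 6.74; labor force unchanged → E = 187.80, U = 11.28, labor force = 199.08 million.
After the second change, unemployed and labor force both fall by 5.64 → E = 187.80, U = 5.64, labor force = 193.44 million.
New unemployment rate = 5.64 / 193.44 = 2.92%.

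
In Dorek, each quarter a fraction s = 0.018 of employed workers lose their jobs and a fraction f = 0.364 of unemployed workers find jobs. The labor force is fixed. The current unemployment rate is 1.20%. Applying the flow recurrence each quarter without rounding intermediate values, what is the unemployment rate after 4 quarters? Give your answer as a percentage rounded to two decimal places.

With a fixed labor force, u_{t+1} = u_t + s·(1−u_t) − f·u_t = u_t·(1−s−f) + s.
Here 1−s−f = 0.618 and s = 0.018.
u_1 = 0.012000 × 0.618 + 0.018 = 0.025416.
u_2 = 0.025416 × 0.618 + 0.018 = 0.033707.
u_3 = 0.033707 × 0.618 + 0.018 = 0.038831.
u_4 = 0.038831 × 0.618 + 0.018 = 0.041998.

Unemployment rate after four quarters ≈ 4.20%.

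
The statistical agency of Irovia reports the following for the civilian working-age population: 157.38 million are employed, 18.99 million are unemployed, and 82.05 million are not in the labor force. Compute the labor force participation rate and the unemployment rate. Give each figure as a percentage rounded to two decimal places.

Labor force participation rate ≈ 68.25%; unemployment rate ≈ 10.77%.

Labor force = employed + unemployed = 157.38 + 18.99 = 176.37 million.
Working-age population = 176.37 + 82.05 = 258.42 million.
Unemployment rate = 18.99 / 176.37 = 10.77%.
Labor force participation rate = 176.37 / 258.42 = 68.25%.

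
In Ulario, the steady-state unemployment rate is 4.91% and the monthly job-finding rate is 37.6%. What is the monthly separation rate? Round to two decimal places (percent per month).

Separation rate ≈ 1.94% per month.

From u* = s/(s+f): s = u·f/(1−u).
s = 0.0491 × 37.6 / (1 − 0.0491) = 1.8462 / 0.9509 ≈ 1.94% per month.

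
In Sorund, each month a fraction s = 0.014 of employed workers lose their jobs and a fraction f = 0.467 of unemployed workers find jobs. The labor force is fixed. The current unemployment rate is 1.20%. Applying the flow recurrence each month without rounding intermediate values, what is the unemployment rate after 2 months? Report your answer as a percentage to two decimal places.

With a fixed labor force, u_{t+1} = u_t + s·(1−u_t) − f·u_t = u_t·(1−s−f) + s.
Here 1−s−f = 0.519 and s = 0.014.
u_1 = 0.012000 × 0.519 + 0.014 = 0.020228.
u_2 = 0.020228 × 0.519 + 0.014 = 0.024498.

Unemployment rate after two months ≈ 2.45%.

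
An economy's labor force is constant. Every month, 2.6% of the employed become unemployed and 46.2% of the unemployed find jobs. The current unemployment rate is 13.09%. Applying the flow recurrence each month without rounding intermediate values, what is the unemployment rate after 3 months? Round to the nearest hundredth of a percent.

Unemployment rate after three months ≈ 6.37%.

With a fixed labor force, u_{t+1} = u_t + s·(1−u_t) − f·u_t = u_t·(1−s−f) + s.
Here 1−s−f = 0.512 and s = 0.026.
u_1 = 0.130900 × 0.512 + 0.026 = 0.093021.
u_2 = 0.093021 × 0.512 + 0.026 = 0.073627.
u_3 = 0.073627 × 0.512 + 0.026 = 0.063697.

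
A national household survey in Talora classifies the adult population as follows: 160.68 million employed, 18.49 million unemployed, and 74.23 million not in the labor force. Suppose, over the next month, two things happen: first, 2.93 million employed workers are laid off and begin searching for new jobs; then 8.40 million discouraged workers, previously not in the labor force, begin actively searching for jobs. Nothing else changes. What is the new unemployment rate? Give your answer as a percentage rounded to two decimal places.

New unemployment rate ≈ 15.90%.

Initially, labor force = 160.68 + 18.49 = 179.17 million, so u = 18.49/179.17 = 10.32%.
After the first change, employed falls and unemployed rises by 2.93; labor force unchanged → E = 157.75, U = 21.42, labor force = 179.17 million.
After the second change, unemployed and labor force both rise by 8.40 → E = 157.75, U = 29.82, labor force = 187.57 million.
New unemployment rate = 29.82 / 187.57 = 15.90%.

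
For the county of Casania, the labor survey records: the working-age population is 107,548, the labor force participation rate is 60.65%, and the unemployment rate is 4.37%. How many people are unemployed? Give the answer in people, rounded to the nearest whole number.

Labor force = 0.6065 × 107,548 = 65,228.
Unemployed = 0.0437 × 65,228 ≈ 2,850.

About 2,850 are unemployed.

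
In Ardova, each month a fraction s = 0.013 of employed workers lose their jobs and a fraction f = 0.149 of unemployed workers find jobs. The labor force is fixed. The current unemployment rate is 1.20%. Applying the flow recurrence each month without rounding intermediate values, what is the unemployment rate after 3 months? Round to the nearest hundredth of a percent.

With a fixed labor force, u_{t+1} = u_t + s·(1−u_t) − f·u_t = u_t·(1−s−f) + s.
Here 1−s−f = 0.838 and s = 0.013.
u_1 = 0.012000 × 0.838 + 0.013 = 0.023056.
u_2 = 0.023056 × 0.838 + 0.013 = 0.032321.
u_3 = 0.032321 × 0.838 + 0.013 = 0.040085.

Unemployment rate after three months ≈ 4.01%.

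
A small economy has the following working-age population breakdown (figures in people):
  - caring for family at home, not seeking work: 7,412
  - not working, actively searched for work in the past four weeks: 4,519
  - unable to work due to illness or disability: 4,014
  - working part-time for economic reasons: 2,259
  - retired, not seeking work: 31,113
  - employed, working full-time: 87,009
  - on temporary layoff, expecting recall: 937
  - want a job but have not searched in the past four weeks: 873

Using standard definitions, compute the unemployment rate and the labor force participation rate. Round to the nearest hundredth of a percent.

Unemployment rate ≈ 5.76%; labor force participation rate ≈ 68.57%.

Employed = 2,259 + 87,009 = 89,268 (anyone who worked, including part-time for economic reasons, counts as employed).
Unemployed = 4,519 + 937 = 5,456 (jobless and actively searching, or on temporary layoff).
Labor force = 89,268 + 5,456 = 94,724.
Not in labor force = 7,412 + 4,014 + 31,113 + 873 = 43,412 (those not working and not actively searching are outside the labor force — including those who want a job but have given up searching).
Civilian working-age population = 94,724 + 43,412 = 138,136.
Unemployment rate = 5,456 / 94,724 = 5.76%.
Labor force participation rate = 94,724 / 138,136 = 68.57%.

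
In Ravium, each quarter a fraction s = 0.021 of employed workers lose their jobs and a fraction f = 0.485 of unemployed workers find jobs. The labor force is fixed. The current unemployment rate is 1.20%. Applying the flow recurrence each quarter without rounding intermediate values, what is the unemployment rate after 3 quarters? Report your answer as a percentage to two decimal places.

Unemployment rate after three quarters ≈ 3.79%.

With a fixed labor force, u_{t+1} = u_t + s·(1−u_t) − f·u_t = u_t·(1−s−f) + s.
Here 1−s−f = 0.494 and s = 0.021.
u_1 = 0.012000 × 0.494 + 0.021 = 0.026928.
u_2 = 0.026928 × 0.494 + 0.021 = 0.034302.
u_3 = 0.034302 × 0.494 + 0.021 = 0.037945.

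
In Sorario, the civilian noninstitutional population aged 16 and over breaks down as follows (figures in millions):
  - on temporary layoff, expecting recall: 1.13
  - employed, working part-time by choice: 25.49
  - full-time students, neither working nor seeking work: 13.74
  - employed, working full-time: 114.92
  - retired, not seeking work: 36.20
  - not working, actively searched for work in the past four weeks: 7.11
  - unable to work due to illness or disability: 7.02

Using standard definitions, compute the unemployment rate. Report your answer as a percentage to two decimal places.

Employed = 25.49 + 114.92 = 140.41 million.
Unemployed = 1.13 + 7.11 = 8.24 million (jobless and actively searching, or on temporary layoff).
Labor force = 140.41 + 8.24 = 148.65 million.
Unemployment rate = 8.24 / 148.65 = 5.54%.

Unemployment rate ≈ 5.54%.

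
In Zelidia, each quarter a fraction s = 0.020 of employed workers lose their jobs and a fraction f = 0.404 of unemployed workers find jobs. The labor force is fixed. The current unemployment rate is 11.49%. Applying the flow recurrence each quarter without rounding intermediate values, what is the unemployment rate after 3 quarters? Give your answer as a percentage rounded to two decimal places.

Unemployment rate after three quarters ≈ 6.01%.

With a fixed labor force, u_{t+1} = u_t + s·(1−u_t) − f·u_t = u_t·(1−s−f) + s.
Here 1−s−f = 0.576 and s = 0.020.
u_1 = 0.114900 × 0.576 + 0.020 = 0.086182.
u_2 = 0.086182 × 0.576 + 0.020 = 0.069641.
u_3 = 0.069641 × 0.576 + 0.020 = 0.060113.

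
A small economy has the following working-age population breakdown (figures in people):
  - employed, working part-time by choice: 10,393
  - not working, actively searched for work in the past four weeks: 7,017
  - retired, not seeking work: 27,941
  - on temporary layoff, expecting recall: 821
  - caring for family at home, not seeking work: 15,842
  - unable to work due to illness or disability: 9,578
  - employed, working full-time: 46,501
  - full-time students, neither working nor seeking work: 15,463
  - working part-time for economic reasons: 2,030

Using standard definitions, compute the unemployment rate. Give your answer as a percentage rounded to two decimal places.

Employed = 10,393 + 46,501 + 2,030 = 58,924 (anyone who worked, including part-time for economic reasons, counts as employed).
Unemployed = 7,017 + 821 = 7,838 (jobless and actively searching, or on temporary layoff).
Labor force = 58,924 + 7,838 = 66,762.
Unemployment rate = 7,838 / 66,762 = 11.74%.

Unemployment rate ≈ 11.74%.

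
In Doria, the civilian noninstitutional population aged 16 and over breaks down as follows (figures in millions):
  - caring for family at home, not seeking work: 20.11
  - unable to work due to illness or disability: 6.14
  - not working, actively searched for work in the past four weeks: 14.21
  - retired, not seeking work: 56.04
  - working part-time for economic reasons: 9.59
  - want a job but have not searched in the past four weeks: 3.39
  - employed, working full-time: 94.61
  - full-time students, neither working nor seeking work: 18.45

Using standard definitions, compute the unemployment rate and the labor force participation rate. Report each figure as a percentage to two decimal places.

Unemployment rate ≈ 12.00%; labor force participation rate ≈ 53.21%.

Employed = 9.59 + 94.61 = 104.20 million (anyone who worked, including part-time for economic reasons, counts as employed).
Unemployed = 14.21 million.
Labor force = 104.20 + 14.21 = 118.41 million.
Not in labor force = 20.11 + 6.14 + 56.04 + 3.39 + 18.45 = 104.13 million (those not working and not actively searching are outside the labor force — including those who want a job but have given up searching).
Civilian working-age population = 118.41 + 104.13 = 222.54 million.
Unemployment rate = 14.21 / 118.41 = 12.00%.
Labor force participation rate = 118.41 / 222.54 = 53.21%.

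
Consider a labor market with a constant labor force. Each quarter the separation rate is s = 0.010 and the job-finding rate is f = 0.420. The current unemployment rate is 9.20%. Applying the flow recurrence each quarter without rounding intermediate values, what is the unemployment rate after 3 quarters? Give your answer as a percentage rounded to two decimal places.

Unemployment rate after three quarters ≈ 3.60%.

With a fixed labor force, u_{t+1} = u_t + s·(1−u_t) − f·u_t = u_t·(1−s−f) + s.
Here 1−s−f = 0.570 and s = 0.010.
u_1 = 0.092000 × 0.570 + 0.010 = 0.062440.
u_2 = 0.062440 × 0.570 + 0.010 = 0.045591.
u_3 = 0.045591 × 0.570 + 0.010 = 0.035987.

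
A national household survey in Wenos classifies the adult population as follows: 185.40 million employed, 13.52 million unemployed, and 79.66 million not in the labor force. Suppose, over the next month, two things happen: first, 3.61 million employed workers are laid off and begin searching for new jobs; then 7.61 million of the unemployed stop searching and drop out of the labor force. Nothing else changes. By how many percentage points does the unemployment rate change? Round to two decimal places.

The unemployment rate changes by −1.82 percentage points.

Initially, labor force = 185.40 + 13.52 = 198.92 million, so u = 13.52/198.92 = 6.80%.
After the first change, employed falls and unemployed rises by 3.61; labor force unchanged → E = 181.79, U = 17.13, labor force = 198.92 million.
After the second change, unemployed and labor force both fall by 7.61 → E = 181.79, U = 9.52, labor force = 191.31 million.
New unemployment rate = 9.52 / 191.31 = 4.98%.
Change = 4.98% − 6.80% = −1.82 percentage points.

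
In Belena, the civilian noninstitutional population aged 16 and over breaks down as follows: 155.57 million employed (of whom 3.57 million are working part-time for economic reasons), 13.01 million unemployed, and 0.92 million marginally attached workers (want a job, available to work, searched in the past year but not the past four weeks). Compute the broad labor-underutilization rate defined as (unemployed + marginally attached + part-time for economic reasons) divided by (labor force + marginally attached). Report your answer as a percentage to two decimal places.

Labor force = 155.57 + 13.01 = 168.58 million.
Numerator = 13.01 + 0.92 + 3.57 = 17.50 million.
Denominator = 168.58 + 0.92 = 169.50 million.
Broad rate = 17.50 / 169.50 = 10.32%.

Broad underutilization rate ≈ 10.32%.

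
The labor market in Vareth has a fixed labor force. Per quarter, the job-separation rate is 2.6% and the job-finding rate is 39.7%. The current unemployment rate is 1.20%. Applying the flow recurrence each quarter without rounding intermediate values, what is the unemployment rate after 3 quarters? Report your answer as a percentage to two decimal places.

Unemployment rate after three quarters ≈ 5.20%.

With a fixed labor force, u_{t+1} = u_t + s·(1−u_t) − f·u_t = u_t·(1−s−f) + s.
Here 1−s−f = 0.577 and s = 0.026.
u_1 = 0.012000 × 0.577 + 0.026 = 0.032924.
u_2 = 0.032924 × 0.577 + 0.026 = 0.044997.
u_3 = 0.044997 × 0.577 + 0.026 = 0.051963.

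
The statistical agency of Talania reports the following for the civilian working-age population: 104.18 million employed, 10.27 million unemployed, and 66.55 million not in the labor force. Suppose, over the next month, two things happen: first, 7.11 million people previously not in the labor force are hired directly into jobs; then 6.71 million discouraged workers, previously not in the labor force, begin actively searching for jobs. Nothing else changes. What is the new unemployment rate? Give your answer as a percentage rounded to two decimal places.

Initially, labor force = 104.18 + 10.27 = 114.45 million, so u = 10.27/114.45 = 8.97%.
After the first change, employed and labor force both rise by 7.11; unemployed unchanged → E = 111.29, U = 10.27, labor force = 121.56 million.
After the second change, unemployed and labor force both rise by 6.71 → E = 111.29, U = 16.98, labor force = 128.27 million.
New unemployment rate = 16.98 / 128.27 = 13.24%.

New unemployment rate ≈ 13.24%.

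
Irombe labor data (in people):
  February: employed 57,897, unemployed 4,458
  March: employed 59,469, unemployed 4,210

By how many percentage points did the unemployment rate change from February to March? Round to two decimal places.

The unemployment rate changed by −0.54 percentage points.

February: labor force = 57,897 + 4,458 = 62,355; u = 4,458/62,355 = 7.15%.
March: labor force = 59,469 + 4,210 = 63,679; u = 4,210/63,679 = 6.61%.
Change = 6.61% − 7.15% = −0.54 pp.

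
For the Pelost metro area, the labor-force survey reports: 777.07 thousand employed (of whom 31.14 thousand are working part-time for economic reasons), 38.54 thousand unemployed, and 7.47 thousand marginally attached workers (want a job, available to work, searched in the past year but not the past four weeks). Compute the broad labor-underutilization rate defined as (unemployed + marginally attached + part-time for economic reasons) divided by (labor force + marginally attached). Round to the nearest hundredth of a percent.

Broad underutilization rate ≈ 9.37%.

Labor force = 777.07 + 38.54 = 815.61 thousand.
Numerator = 38.54 + 7.47 + 31.14 = 77.15 thousand.
Denominator = 815.61 + 7.47 = 823.08 thousand.
Broad rate = 77.15 / 823.08 = 9.37%.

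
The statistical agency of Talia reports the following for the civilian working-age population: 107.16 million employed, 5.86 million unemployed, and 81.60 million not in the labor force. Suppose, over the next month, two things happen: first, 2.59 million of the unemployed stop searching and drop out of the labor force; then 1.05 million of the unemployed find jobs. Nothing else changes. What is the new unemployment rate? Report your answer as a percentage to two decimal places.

New unemployment rate ≈ 2.01%.

Initially, labor force = 107.16 + 5.86 = 113.02 million, so u = 5.86/113.02 = 5.18%.
After the first change, unemployed and labor force both fall by 2.59 → E = 107.16, U = 3.27, labor force = 110.43 million.
After the second change, unemployed falls and employed rises by 1.05; labor force unchanged → E = 108.21, U = 2.22, labor force = 110.43 million.
New unemployment rate = 2.22 / 110.43 = 2.01%.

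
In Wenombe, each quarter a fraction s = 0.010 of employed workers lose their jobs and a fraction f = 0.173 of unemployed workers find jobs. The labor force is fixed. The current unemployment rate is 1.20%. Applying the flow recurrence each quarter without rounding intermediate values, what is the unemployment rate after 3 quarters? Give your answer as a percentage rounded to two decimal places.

With a fixed labor force, u_{t+1} = u_t + s·(1−u_t) − f·u_t = u_t·(1−s−f) + s.
Here 1−s−f = 0.817 and s = 0.010.
u_1 = 0.012000 × 0.817 + 0.010 = 0.019804.
u_2 = 0.019804 × 0.817 + 0.010 = 0.026180.
u_3 = 0.026180 × 0.817 + 0.010 = 0.031389.

Unemployment rate after three quarters ≈ 3.14%.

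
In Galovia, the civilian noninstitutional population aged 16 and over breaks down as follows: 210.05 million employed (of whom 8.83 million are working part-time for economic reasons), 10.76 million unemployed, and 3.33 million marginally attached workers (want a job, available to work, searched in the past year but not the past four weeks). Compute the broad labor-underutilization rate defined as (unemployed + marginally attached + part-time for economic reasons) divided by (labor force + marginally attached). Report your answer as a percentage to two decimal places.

Labor force = 210.05 + 10.76 = 220.81 million.
Numerator = 10.76 + 3.33 + 8.83 = 22.92 million.
Denominator = 220.81 + 3.33 = 224.14 million.
Broad rate = 22.92 / 224.14 = 10.23%.

Broad underutilization rate ≈ 10.23%.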